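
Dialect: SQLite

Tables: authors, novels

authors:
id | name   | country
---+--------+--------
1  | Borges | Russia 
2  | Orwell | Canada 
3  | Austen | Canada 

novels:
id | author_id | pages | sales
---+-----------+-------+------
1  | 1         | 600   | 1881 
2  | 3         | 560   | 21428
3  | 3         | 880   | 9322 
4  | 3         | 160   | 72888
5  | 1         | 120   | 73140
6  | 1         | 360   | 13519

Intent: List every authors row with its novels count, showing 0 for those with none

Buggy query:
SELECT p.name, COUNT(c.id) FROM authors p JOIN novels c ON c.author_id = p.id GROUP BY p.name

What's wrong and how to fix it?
Bug: An inner join excludes parents with zero children

Fix: Use LEFT JOIN so parents without children still appear (COUNT(c.id) gives 0)

Corrected query:
SELECT p.name, COUNT(c.id) FROM authors p LEFT JOIN novels c ON c.author_id = p.id GROUP BY p.name

Result:
name   | COUNT(c.id)
-------+------------
Austen | 3          
Borges | 3          
Orwell | 0          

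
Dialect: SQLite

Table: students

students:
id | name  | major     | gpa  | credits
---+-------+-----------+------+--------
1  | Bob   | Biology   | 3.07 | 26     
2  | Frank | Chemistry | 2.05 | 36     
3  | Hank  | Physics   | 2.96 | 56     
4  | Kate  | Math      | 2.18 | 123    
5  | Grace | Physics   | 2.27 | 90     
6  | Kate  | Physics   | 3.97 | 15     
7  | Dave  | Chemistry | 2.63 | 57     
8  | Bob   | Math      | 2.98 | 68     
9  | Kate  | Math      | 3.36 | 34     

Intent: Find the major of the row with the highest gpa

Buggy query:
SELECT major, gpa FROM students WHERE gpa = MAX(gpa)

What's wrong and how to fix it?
Bug: WHERE is evaluated per row; an aggregate over the whole table isn't defined there

Fix: Use a subquery: WHERE gpa = (SELECT MAX(gpa) FROM students)

Corrected query:
SELECT major, gpa FROM students WHERE gpa = (SELECT MAX(gpa) FROM students)

Result:
major   | gpa 
--------+-----
Physics | 3.97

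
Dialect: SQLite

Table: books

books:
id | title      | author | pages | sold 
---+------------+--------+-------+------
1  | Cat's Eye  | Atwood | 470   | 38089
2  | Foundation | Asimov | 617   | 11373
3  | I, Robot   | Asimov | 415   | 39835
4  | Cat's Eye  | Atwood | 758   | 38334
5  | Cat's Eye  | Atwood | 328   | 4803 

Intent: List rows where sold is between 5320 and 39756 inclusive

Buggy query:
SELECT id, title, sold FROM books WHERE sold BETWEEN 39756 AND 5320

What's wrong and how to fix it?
Bug: BETWEEN expects the lower bound first; with 39756 AND 5320 the range is empty

Fix: Write BETWEEN 5320 AND 39756

Corrected query:
SELECT id, title, sold FROM books WHERE sold BETWEEN 5320 AND 39756

Result:
id | title      | sold 
---+------------+------
1  | Cat's Eye  | 38089
2  | Foundation | 11373
4  | Cat's Eye  | 38334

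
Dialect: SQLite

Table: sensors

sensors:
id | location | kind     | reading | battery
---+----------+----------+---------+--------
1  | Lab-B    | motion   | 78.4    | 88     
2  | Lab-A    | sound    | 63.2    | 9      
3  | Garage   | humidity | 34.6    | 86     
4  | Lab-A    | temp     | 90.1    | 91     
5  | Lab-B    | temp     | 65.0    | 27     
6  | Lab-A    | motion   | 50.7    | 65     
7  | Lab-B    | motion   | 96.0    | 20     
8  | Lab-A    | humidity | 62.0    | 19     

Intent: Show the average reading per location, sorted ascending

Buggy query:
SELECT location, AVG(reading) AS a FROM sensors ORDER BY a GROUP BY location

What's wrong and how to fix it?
Bug: ORDER BY appears before GROUP BY; SQL clause order requires GROUP BY first

Fix: Reorder: SELECT … FROM … GROUP BY … ORDER BY …

Corrected query:
SELECT location, AVG(reading) AS a FROM sensors GROUP BY location ORDER BY a

Result:
location | a   
---------+-----
Garage   | 34.6
Lab-A    | 66.5
Lab-B    | 79.8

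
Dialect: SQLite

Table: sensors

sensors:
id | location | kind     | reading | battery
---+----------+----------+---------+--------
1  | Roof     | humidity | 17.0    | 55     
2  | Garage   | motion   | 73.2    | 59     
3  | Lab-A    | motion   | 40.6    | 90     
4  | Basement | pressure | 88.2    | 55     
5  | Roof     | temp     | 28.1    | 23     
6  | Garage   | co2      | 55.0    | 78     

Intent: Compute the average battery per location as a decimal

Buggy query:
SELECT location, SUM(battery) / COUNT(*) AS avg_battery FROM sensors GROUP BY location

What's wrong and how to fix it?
Bug: Both operands are integers, so '/' performs integer division and truncates

Fix: Multiply by 1.0 (or CAST to REAL) to force floating-point division

Corrected query:
SELECT location, SUM(battery) * 1.0 / COUNT(*) AS avg_battery FROM sensors GROUP BY location

Result:
location | avg_battery
---------+------------
Basement | 55         
Garage   | 68.5       
Lab-A    | 90         
Roof     | 39         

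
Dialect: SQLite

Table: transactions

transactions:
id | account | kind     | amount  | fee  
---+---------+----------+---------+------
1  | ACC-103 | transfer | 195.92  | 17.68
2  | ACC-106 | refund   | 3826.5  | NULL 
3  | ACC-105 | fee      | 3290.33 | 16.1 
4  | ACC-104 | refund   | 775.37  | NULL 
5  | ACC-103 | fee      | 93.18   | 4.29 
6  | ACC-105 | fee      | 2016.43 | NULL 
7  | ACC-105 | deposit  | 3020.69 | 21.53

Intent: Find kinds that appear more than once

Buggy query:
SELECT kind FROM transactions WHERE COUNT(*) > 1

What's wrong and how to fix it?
Bug: COUNT(*) is an aggregate and cannot be used in WHERE

Fix: GROUP BY kind, then filter groups with HAVING COUNT(*) > 1

Corrected query:
SELECT kind FROM transactions GROUP BY kind HAVING COUNT(*) > 1

Result:
kind  
------
fee   
refund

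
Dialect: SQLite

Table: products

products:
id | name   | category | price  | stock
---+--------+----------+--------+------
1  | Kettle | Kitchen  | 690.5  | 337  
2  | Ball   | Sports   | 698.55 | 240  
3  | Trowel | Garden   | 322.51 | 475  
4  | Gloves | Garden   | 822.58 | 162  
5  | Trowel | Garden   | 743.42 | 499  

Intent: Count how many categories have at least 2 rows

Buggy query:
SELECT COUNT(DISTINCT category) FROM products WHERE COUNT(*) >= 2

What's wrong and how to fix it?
Bug: COUNT(*) cannot appear in WHERE; the per-group count doesn't exist yet

Fix: Use a subquery that GROUPs and filters with HAVING, then count its rows

Corrected query:
SELECT COUNT(*) FROM (SELECT category FROM products GROUP BY category HAVING COUNT(*) >= 2)

Result:
COUNT(*)
--------
1       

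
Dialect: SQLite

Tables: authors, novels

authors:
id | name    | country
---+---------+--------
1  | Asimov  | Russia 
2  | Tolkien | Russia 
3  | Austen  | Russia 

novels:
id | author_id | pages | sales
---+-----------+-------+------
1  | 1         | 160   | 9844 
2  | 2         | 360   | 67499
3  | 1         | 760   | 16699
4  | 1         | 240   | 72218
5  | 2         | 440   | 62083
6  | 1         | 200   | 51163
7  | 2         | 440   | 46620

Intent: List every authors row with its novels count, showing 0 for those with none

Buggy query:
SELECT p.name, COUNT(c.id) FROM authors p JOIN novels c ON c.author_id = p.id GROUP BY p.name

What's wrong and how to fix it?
Bug: An inner join excludes parents with zero children

Fix: Use LEFT JOIN so parents without children still appear (COUNT(c.id) gives 0)

Corrected query:
SELECT p.name, COUNT(c.id) FROM authors p LEFT JOIN novels c ON c.author_id = p.id GROUP BY p.name

Result:
name    | COUNT(c.id)
--------+------------
Asimov  | 4          
Austen  | 0          
Tolkien | 3          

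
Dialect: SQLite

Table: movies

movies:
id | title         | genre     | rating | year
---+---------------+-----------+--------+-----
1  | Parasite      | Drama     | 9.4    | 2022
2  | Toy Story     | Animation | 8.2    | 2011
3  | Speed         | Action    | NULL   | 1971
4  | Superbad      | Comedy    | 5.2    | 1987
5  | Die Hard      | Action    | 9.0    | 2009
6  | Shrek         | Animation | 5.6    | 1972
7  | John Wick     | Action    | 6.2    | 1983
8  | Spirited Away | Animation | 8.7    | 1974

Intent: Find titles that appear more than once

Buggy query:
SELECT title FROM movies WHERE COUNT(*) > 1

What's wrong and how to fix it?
Bug: COUNT(*) is an aggregate and cannot be used in WHERE

Fix: GROUP BY title, then filter groups with HAVING COUNT(*) > 1

Corrected query:
SELECT title FROM movies GROUP BY title HAVING COUNT(*) > 1

Result:
(no rows)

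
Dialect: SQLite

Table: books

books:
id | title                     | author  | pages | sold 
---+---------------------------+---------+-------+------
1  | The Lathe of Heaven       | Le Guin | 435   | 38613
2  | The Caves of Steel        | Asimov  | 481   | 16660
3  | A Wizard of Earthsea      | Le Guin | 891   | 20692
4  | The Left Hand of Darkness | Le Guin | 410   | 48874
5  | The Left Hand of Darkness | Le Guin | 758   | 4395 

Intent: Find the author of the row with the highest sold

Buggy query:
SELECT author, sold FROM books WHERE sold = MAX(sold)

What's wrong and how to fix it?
Bug: MAX(sold) is an aggregate and cannot be used directly in WHERE

Fix: Wrap MAX in a scalar subquery so WHERE compares against a single value

Corrected query:
SELECT author, sold FROM books WHERE sold = (SELECT MAX(sold) FROM books)

Result:
author  | sold 
--------+------
Le Guin | 48874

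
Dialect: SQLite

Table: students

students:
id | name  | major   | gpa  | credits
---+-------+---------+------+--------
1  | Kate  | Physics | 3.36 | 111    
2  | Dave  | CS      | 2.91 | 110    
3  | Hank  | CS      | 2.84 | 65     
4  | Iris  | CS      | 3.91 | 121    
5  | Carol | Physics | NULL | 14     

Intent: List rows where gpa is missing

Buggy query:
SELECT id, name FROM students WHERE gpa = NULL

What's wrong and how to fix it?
Bug: '= NULL' is always unknown in SQL three-valued logic, so no rows match

Fix: Use IS NULL to test for NULL

Corrected query:
SELECT id, name FROM students WHERE gpa IS NULL

Result:
id | name 
---+------
5  | Carol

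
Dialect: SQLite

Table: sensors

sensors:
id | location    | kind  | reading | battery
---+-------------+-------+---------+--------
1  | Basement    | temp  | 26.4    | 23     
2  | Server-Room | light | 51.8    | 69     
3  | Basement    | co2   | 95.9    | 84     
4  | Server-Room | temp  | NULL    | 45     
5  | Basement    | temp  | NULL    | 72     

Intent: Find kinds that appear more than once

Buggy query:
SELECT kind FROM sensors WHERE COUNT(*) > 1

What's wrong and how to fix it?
Bug: COUNT(*) is an aggregate and cannot be used in WHERE

Fix: Group first, then use HAVING for the count condition

Corrected query:
SELECT kind FROM sensors GROUP BY kind HAVING COUNT(*) > 1

Result:
kind
----
temp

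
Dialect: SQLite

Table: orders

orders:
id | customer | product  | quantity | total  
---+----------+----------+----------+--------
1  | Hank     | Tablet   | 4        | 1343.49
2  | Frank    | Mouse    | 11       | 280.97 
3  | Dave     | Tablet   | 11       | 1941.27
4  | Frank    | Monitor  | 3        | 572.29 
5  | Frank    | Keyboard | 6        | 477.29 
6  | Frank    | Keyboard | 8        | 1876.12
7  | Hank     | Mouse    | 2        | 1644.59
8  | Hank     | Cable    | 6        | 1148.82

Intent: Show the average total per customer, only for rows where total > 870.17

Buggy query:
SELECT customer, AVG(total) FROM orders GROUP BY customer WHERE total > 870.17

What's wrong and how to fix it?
Bug: Row-level WHERE must come before GROUP BY in the clause order

Fix: Place WHERE between FROM and GROUP BY

Corrected query:
SELECT customer, AVG(total) FROM orders WHERE total > 870.17 GROUP BY customer

Result:
customer | AVG(total) 
---------+------------
Dave     | 1941.27    
Frank    | 1876.12    
Hank     | 1378.966667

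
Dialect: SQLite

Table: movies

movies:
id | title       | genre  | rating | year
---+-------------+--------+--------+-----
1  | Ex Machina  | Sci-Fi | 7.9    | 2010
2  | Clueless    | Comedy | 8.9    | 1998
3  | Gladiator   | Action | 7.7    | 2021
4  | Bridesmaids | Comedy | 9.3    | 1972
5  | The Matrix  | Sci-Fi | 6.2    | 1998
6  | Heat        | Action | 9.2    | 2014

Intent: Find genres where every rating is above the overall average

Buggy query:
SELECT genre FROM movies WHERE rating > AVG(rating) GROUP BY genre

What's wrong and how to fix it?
Bug: AVG() is an aggregate; it can't sit directly in WHERE

Fix: Use a subquery for AVG and a HAVING MIN(...) filter so the condition holds for every row in the group

Corrected query:
SELECT genre FROM movies GROUP BY genre HAVING MIN(rating) > (SELECT AVG(rating) FROM movies)

Result:
genre 
------
Comedy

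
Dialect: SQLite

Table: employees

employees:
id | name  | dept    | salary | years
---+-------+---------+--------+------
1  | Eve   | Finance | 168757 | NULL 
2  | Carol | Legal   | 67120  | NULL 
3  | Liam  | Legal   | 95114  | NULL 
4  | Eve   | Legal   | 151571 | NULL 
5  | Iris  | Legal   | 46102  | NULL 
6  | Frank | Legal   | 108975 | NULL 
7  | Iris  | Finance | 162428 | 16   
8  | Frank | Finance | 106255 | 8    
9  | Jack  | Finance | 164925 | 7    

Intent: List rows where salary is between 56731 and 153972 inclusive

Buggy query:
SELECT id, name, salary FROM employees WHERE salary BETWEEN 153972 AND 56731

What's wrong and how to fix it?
Bug: BETWEEN expects the lower bound first; with 153972 AND 56731 the range is empty

Fix: Swap the bounds so the smaller value comes first

Corrected query:
SELECT id, name, salary FROM employees WHERE salary BETWEEN 56731 AND 153972

Result:
id | name  | salary
---+-------+-------
2  | Carol | 67120 
3  | Liam  | 95114 
4  | Eve   | 151571
6  | Frank | 108975
8  | Frank | 106255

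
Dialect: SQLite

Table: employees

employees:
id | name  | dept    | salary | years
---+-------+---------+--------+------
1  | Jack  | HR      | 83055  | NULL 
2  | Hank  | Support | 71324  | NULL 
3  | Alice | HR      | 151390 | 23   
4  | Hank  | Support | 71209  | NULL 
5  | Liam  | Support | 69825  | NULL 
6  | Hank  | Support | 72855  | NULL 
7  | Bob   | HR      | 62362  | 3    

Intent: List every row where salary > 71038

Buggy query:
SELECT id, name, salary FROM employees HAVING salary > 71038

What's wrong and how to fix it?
Bug: HAVING filters the output of aggregation, but this query has no GROUP BY and no aggregate functions, so SQLite rejects it (HAVING clause on a non-aggregate query); the condition here is per row

Fix: Use WHERE for row-level filtering

Corrected query:
SELECT id, name, salary FROM employees WHERE salary > 71038

Result:
id | name  | salary
---+-------+-------
1  | Jack  | 83055 
2  | Hank  | 71324 
3  | Alice | 151390
4  | Hank  | 71209 
6  | Hank  | 72855 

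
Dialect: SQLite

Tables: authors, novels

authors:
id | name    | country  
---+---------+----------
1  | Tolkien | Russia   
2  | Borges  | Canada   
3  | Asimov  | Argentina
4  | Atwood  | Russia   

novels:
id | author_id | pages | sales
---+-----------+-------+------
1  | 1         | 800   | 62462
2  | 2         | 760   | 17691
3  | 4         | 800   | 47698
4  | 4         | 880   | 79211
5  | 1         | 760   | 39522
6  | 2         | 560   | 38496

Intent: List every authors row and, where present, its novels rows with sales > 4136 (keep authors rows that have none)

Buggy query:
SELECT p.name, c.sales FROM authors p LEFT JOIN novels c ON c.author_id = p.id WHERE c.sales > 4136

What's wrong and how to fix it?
Bug: Filtering c.sales in WHERE discards the NULL rows produced by LEFT JOIN, turning it into an inner join

Fix: Move the right-table condition into the ON clause so unmatched parents are kept

Corrected query:
SELECT p.name, c.sales FROM authors p LEFT JOIN novels c ON c.author_id = p.id AND c.sales > 4136

Result:
name    | sales
--------+------
Tolkien | 39522
Tolkien | 62462
Borges  | 17691
Borges  | 38496
Asimov  | NULL 
Atwood  | 47698
Atwood  | 79211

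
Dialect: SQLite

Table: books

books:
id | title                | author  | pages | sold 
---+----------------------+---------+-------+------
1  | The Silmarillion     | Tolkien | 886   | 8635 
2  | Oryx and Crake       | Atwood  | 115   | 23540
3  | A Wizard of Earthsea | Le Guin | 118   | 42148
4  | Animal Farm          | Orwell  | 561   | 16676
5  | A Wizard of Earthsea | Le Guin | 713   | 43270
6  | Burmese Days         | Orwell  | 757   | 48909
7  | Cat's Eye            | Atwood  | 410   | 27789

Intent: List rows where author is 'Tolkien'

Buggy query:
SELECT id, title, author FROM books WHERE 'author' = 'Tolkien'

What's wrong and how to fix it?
Bug: Single quotes denote string literals in SQL; the column name is being compared as a constant string

Fix: Remove the quotes around the column name (or use double quotes for an identifier)

Corrected query:
SELECT id, title, author FROM books WHERE author = 'Tolkien'

Result:
id | title            | author 
---+------------------+--------
1  | The Silmarillion | Tolkien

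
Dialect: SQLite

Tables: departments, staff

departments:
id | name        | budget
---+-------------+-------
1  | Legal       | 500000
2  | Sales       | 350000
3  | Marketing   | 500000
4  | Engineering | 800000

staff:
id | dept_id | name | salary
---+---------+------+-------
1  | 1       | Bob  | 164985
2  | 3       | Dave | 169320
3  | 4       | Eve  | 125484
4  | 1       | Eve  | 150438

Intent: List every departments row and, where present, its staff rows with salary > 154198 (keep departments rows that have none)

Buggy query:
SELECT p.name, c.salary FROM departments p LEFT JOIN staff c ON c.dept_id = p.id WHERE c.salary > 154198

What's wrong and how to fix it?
Bug: Filtering c.salary in WHERE discards the NULL rows produced by LEFT JOIN, turning it into an inner join

Fix: Put 'c.salary > 154198' in the JOIN's ON clause instead of WHERE

Corrected query:
SELECT p.name, c.salary FROM departments p LEFT JOIN staff c ON c.dept_id = p.id AND c.salary > 154198

Result:
name        | salary
------------+-------
Legal       | 164985
Sales       | NULL  
Marketing   | 169320
Engineering | NULL  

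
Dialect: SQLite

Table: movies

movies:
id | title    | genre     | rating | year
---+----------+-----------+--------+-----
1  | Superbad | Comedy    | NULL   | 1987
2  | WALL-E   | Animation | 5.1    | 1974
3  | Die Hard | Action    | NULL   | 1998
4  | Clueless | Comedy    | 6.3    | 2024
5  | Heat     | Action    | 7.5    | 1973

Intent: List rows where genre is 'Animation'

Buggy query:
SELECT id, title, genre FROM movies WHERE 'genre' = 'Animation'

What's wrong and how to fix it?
Bug: Single quotes denote string literals in SQL; the column name is being compared as a constant string

Fix: Reference the column as genre without single quotes

Corrected query:
SELECT id, title, genre FROM movies WHERE genre = 'Animation'

Result:
id | title  | genre    
---+--------+----------
2  | WALL-E | Animation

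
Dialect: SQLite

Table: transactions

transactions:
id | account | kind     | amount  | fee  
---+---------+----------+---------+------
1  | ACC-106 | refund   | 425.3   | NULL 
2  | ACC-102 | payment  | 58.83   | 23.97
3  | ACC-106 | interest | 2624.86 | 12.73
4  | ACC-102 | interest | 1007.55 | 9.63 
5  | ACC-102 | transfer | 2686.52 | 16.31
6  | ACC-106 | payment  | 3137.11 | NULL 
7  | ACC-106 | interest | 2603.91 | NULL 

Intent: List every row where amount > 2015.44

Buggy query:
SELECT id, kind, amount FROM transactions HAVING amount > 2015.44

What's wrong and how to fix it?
Bug: This is a non-aggregate query (no GROUP BY, no aggregates), so in SQLite the HAVING clause is invalid here; a row-level condition belongs in WHERE

Fix: Use WHERE for row-level filtering

Corrected query:
SELECT id, kind, amount FROM transactions WHERE amount > 2015.44

Result:
id | kind     | amount 
---+----------+--------
3  | interest | 2624.86
5  | transfer | 2686.52
6  | payment  | 3137.11
7  | interest | 2603.91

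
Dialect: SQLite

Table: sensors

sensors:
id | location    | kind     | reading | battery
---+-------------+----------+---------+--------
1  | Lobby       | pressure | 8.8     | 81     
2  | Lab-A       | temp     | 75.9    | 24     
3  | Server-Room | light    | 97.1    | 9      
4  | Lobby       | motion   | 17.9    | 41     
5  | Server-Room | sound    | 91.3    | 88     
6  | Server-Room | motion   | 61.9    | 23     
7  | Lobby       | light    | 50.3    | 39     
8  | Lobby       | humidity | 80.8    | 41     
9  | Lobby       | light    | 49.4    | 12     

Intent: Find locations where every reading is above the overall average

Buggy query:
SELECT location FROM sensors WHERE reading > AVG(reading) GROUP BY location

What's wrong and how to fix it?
Bug: WHERE evaluates per row before aggregation, so AVG() is unavailable

Fix: Compute the overall average in a scalar subquery and compare each group's MIN against it in HAVING

Corrected query:
SELECT location FROM sensors GROUP BY location HAVING MIN(reading) > (SELECT AVG(reading) FROM sensors)

Result:
location   
-----------
Lab-A      
Server-Room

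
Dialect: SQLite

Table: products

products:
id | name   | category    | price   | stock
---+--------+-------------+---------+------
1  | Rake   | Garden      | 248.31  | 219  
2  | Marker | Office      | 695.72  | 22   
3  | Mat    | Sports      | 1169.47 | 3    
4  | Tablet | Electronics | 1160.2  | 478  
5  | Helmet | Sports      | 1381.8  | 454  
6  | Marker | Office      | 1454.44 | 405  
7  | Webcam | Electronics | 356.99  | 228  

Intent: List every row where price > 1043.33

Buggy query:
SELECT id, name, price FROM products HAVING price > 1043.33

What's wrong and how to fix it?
Bug: HAVING filters the output of aggregation, but this query has no GROUP BY and no aggregate functions, so SQLite rejects it (HAVING clause on a non-aggregate query); the condition here is per row

Fix: Use WHERE for row-level filtering

Corrected query:
SELECT id, name, price FROM products WHERE price > 1043.33

Result:
id | name   | price  
---+--------+--------
3  | Mat    | 1169.47
4  | Tablet | 1160.2 
5  | Helmet | 1381.8 
6  | Marker | 1454.44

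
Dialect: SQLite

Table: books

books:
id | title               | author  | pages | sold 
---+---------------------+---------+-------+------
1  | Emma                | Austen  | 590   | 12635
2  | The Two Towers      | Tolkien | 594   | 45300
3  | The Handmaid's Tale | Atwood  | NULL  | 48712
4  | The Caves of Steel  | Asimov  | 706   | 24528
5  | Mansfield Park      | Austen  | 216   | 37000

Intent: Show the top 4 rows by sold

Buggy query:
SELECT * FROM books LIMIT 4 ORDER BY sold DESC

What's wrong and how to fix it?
Bug: ORDER BY cannot follow LIMIT; LIMIT is the final clause

Fix: Sort with ORDER BY, then apply LIMIT

Corrected query:
SELECT * FROM books ORDER BY sold DESC LIMIT 4

Result:
id | title               | author  | pages | sold 
---+---------------------+---------+-------+------
3  | The Handmaid's Tale | Atwood  | NULL  | 48712
2  | The Two Towers      | Tolkien | 594   | 45300
5  | Mansfield Park      | Austen  | 216   | 37000
4  | The Caves of Steel  | Asimov  | 706   | 24528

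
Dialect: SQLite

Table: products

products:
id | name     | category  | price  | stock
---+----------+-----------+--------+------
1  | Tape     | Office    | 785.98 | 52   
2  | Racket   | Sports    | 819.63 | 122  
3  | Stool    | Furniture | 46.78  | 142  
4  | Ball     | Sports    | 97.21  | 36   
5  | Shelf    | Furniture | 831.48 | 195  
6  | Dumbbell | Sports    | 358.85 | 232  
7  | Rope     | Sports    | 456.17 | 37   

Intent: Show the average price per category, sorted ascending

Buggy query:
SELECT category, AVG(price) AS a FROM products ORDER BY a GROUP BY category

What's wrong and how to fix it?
Bug: ORDER BY appears before GROUP BY; SQL clause order requires GROUP BY first

Fix: Reorder: SELECT … FROM … GROUP BY … ORDER BY …

Corrected query:
SELECT category, AVG(price) AS a FROM products GROUP BY category ORDER BY a

Result:
category  | a      
----------+--------
Sports    | 432.965
Furniture | 439.13 
Office    | 785.98 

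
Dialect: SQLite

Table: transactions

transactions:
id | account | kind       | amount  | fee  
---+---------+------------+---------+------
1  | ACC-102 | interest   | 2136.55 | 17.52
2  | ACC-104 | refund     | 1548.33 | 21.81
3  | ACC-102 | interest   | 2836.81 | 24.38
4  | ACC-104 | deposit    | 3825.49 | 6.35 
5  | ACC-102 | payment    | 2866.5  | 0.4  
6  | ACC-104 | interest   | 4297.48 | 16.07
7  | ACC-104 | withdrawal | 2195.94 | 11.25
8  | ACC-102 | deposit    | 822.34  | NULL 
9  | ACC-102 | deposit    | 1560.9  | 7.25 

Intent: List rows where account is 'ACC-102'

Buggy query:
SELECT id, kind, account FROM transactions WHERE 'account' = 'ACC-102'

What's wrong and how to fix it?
Bug: 'account' in single quotes is a string literal, not the column; the comparison is literal-vs-literal and never true

Fix: Remove the quotes around the column name (or use double quotes for an identifier)

Corrected query:
SELECT id, kind, account FROM transactions WHERE account = 'ACC-102'

Result:
id | kind     | account
---+----------+--------
1  | interest | ACC-102
3  | interest | ACC-102
5  | payment  | ACC-102
8  | deposit  | ACC-102
9  | deposit  | ACC-102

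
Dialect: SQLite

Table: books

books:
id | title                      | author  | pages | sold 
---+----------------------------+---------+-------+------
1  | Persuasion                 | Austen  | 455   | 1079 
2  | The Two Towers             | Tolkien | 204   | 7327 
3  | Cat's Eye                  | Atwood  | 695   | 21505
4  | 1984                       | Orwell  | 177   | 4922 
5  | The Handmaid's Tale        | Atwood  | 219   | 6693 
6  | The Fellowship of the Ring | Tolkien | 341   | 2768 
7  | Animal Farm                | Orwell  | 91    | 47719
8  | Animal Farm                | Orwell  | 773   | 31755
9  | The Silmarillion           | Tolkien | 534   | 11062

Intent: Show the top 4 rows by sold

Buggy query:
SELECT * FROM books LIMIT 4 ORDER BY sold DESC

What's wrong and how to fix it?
Bug: ORDER BY cannot follow LIMIT; LIMIT is the final clause

Fix: Sort with ORDER BY, then apply LIMIT

Corrected query:
SELECT * FROM books ORDER BY sold DESC LIMIT 4

Result:
id | title            | author  | pages | sold 
---+------------------+---------+-------+------
7  | Animal Farm      | Orwell  | 91    | 47719
8  | Animal Farm      | Orwell  | 773   | 31755
3  | Cat's Eye        | Atwood  | 695   | 21505
9  | The Silmarillion | Tolkien | 534   | 11062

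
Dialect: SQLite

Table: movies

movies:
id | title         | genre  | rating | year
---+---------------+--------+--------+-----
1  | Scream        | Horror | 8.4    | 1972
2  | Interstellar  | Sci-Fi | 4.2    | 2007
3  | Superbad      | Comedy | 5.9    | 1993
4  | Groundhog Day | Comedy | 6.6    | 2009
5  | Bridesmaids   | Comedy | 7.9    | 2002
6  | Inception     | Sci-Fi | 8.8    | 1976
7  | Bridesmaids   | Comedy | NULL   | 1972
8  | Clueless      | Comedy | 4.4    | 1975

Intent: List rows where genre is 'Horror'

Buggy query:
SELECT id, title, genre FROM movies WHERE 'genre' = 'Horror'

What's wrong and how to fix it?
Bug: 'genre' in single quotes is a string literal, not the column; the comparison is literal-vs-literal and never true

Fix: Reference the column as genre without single quotes

Corrected query:
SELECT id, title, genre FROM movies WHERE genre = 'Horror'

Result:
id | title  | genre 
---+--------+-------
1  | Scream | Horror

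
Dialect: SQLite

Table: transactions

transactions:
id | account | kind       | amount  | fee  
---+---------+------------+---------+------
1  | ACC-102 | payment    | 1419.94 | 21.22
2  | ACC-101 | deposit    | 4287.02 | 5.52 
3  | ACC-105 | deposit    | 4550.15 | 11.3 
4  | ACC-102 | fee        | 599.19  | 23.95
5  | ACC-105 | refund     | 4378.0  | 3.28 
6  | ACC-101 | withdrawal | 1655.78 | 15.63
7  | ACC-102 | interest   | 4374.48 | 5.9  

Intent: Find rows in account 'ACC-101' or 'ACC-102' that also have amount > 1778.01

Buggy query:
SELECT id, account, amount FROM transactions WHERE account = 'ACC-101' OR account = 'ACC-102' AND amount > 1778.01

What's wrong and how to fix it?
Bug: AND binds tighter than OR, so this parses as account = 'ACC-101' OR (account = 'ACC-102' AND amount > 1778.01)

Fix: Group the OR with parentheses (or use IN), then AND the threshold

Corrected query:
SELECT id, account, amount FROM transactions WHERE (account = 'ACC-101' OR account = 'ACC-102') AND amount > 1778.01

Result:
id | account | amount 
---+---------+--------
2  | ACC-101 | 4287.02
7  | ACC-102 | 4374.48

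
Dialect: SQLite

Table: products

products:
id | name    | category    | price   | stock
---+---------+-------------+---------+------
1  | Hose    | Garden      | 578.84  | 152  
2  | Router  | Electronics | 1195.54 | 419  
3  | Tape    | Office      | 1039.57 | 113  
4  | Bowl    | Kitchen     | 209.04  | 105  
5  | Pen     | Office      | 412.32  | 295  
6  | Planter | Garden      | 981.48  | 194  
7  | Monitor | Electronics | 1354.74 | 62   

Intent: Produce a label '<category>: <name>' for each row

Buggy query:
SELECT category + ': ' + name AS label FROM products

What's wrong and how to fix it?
Bug: '+' is numeric addition; on text columns SQLite converts them to 0 instead of concatenating

Fix: Replace + with || to concatenate text

Corrected query:
SELECT category || ': ' || name AS label FROM products

Result:
label               
--------------------
Garden: Hose        
Electronics: Router 
Office: Tape        
Kitchen: Bowl       
Office: Pen         
Garden: Planter     
Electronics: Monitor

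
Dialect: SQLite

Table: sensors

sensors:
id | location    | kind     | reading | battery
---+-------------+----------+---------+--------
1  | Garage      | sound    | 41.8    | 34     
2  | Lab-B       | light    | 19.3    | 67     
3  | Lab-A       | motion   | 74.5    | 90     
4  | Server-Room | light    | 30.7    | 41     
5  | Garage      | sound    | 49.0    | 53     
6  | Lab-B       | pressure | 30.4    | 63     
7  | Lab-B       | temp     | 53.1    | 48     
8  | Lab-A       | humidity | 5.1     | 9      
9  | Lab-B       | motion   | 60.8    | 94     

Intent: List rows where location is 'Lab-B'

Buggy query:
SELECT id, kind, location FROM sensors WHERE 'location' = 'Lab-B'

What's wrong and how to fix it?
Bug: 'location' in single quotes is a string literal, not the column; the comparison is literal-vs-literal and never true

Fix: Remove the quotes around the column name (or use double quotes for an identifier)

Corrected query:
SELECT id, kind, location FROM sensors WHERE location = 'Lab-B'

Result:
id | kind     | location
---+----------+---------
2  | light    | Lab-B   
6  | pressure | Lab-B   
7  | temp     | Lab-B   
9  | motion   | Lab-B   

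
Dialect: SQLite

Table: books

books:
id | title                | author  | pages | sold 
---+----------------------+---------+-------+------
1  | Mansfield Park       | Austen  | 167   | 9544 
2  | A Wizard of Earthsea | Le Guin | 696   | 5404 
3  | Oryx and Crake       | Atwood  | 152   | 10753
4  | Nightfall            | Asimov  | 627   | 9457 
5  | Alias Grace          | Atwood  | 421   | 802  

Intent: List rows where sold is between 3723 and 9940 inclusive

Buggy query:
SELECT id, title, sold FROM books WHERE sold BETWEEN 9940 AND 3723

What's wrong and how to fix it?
Bug: The bounds are reversed; BETWEEN a AND b requires a <= b to match anything

Fix: Swap the bounds so the smaller value comes first

Corrected query:
SELECT id, title, sold FROM books WHERE sold BETWEEN 3723 AND 9940

Result:
id | title                | sold
---+----------------------+-----
1  | Mansfield Park       | 9544
2  | A Wizard of Earthsea | 5404
4  | Nightfall            | 9457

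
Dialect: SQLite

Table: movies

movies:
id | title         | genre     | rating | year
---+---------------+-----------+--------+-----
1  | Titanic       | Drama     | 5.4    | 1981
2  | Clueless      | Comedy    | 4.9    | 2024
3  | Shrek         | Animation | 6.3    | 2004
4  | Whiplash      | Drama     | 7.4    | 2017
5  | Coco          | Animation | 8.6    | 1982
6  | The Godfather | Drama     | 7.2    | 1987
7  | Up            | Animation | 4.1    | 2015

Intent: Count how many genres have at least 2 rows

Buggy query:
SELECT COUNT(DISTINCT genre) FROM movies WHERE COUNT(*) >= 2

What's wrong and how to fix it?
Bug: WHERE filters individual rows, not groups, so a group-level COUNT is invalid there

Fix: Use a subquery that GROUPs and filters with HAVING, then count its rows

Corrected query:
SELECT COUNT(*) FROM (SELECT genre FROM movies GROUP BY genre HAVING COUNT(*) >= 2)

Result:
COUNT(*)
--------
2       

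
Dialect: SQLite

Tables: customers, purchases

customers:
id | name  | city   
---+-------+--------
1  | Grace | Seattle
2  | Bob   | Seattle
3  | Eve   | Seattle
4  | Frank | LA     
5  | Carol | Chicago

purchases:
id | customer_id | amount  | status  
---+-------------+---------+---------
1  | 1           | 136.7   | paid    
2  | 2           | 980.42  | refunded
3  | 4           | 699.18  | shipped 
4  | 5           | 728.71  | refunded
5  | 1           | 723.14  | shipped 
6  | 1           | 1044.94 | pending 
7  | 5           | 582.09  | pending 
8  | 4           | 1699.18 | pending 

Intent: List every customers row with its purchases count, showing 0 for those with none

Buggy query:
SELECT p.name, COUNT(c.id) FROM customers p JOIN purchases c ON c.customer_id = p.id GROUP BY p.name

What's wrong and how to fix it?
Bug: An inner join excludes parents with zero children

Fix: Use LEFT JOIN so parents without children still appear (COUNT(c.id) gives 0)

Corrected query:
SELECT p.name, COUNT(c.id) FROM customers p LEFT JOIN purchases c ON c.customer_id = p.id GROUP BY p.name

Result:
name  | COUNT(c.id)
------+------------
Bob   | 1          
Carol | 2          
Eve   | 0          
Frank | 2          
Grace | 3          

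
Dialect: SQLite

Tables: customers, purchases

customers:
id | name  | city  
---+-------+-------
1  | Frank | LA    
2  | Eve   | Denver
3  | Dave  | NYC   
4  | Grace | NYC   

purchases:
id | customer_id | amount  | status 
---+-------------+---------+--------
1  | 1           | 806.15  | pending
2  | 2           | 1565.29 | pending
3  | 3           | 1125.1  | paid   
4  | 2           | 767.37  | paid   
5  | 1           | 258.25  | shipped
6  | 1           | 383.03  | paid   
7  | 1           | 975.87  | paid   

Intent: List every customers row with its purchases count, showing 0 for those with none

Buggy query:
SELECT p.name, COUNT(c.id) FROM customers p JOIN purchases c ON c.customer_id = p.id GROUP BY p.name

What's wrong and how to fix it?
Bug: An inner join excludes parents with zero children

Fix: Use LEFT JOIN so parents without children still appear (COUNT(c.id) gives 0)

Corrected query:
SELECT p.name, COUNT(c.id) FROM customers p LEFT JOIN purchases c ON c.customer_id = p.id GROUP BY p.name

Result:
name  | COUNT(c.id)
------+------------
Dave  | 1          
Eve   | 2          
Frank | 4          
Grace | 0          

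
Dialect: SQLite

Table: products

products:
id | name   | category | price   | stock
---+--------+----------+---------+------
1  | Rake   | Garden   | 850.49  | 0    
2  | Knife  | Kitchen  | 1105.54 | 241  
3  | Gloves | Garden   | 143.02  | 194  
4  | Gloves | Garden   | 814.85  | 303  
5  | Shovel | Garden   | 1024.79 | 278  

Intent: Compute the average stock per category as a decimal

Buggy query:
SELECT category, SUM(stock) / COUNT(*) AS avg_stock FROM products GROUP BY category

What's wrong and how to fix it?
Bug: SUM(stock) and COUNT(*) are both integers; the division truncates the fractional part

Fix: Multiply by 1.0 (or CAST to REAL) to force floating-point division

Corrected query:
SELECT category, SUM(stock) * 1.0 / COUNT(*) AS avg_stock FROM products GROUP BY category

Result:
category | avg_stock
---------+----------
Garden   | 193.75   
Kitchen  | 241      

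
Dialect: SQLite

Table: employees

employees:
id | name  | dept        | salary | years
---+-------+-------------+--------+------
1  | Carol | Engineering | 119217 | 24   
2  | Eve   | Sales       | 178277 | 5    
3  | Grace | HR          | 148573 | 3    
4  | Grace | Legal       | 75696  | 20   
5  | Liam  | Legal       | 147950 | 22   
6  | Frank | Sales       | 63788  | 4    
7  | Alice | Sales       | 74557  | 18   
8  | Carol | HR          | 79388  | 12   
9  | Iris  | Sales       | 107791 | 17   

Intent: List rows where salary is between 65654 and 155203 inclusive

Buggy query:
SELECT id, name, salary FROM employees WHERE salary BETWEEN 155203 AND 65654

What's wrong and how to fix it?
Bug: The bounds are reversed; BETWEEN a AND b requires a <= b to match anything

Fix: Write BETWEEN 65654 AND 155203

Corrected query:
SELECT id, name, salary FROM employees WHERE salary BETWEEN 65654 AND 155203

Result:
id | name  | salary
---+-------+-------
1  | Carol | 119217
3  | Grace | 148573
4  | Grace | 75696 
5  | Liam  | 147950
7  | Alice | 74557 
8  | Carol | 79388 
9  | Iris  | 107791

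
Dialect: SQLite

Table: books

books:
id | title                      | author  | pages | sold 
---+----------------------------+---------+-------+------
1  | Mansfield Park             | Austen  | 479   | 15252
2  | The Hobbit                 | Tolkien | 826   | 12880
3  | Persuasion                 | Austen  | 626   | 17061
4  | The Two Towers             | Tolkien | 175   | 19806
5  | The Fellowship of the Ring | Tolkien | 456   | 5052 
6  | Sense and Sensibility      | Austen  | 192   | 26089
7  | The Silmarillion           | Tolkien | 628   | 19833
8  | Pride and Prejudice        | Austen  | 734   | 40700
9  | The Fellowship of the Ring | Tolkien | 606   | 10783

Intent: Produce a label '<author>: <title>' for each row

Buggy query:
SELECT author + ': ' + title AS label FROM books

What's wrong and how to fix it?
Bug: SQLite uses || for string concatenation; + coerces text to numbers (yielding 0)

Fix: Replace + with || to concatenate text

Corrected query:
SELECT author || ': ' || title AS label FROM books

Result:
label                              
-----------------------------------
Austen: Mansfield Park             
Tolkien: The Hobbit                
Austen: Persuasion                 
Tolkien: The Two Towers            
Tolkien: The Fellowship of the Ring
Austen: Sense and Sensibility      
Tolkien: The Silmarillion          
Austen: Pride and Prejudice        
Tolkien: The Fellowship of the Ring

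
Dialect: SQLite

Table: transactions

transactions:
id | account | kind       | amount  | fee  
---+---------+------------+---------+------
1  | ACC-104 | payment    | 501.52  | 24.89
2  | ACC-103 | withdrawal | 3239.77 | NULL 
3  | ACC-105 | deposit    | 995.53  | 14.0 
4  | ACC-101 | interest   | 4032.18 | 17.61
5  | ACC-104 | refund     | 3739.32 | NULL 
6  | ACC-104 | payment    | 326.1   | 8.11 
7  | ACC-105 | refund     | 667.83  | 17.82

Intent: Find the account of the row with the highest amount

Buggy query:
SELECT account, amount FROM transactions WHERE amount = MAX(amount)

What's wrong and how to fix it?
Bug: WHERE is evaluated per row; an aggregate over the whole table isn't defined there

Fix: Use a subquery: WHERE amount = (SELECT MAX(amount) FROM transactions)

Corrected query:
SELECT account, amount FROM transactions WHERE amount = (SELECT MAX(amount) FROM transactions)

Result:
account | amount 
--------+--------
ACC-101 | 4032.18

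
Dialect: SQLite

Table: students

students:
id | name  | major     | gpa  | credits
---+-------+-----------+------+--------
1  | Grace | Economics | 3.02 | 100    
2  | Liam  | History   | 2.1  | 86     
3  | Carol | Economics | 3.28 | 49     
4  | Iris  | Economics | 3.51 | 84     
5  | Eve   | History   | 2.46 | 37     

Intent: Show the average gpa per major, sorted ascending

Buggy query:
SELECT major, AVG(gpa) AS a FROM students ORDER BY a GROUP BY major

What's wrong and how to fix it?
Bug: GROUP BY must precede ORDER BY

Fix: Reorder: SELECT … FROM … GROUP BY … ORDER BY …

Corrected query:
SELECT major, AVG(gpa) AS a FROM students GROUP BY major ORDER BY a

Result:
major     | a   
----------+-----
History   | 2.28
Economics | 3.27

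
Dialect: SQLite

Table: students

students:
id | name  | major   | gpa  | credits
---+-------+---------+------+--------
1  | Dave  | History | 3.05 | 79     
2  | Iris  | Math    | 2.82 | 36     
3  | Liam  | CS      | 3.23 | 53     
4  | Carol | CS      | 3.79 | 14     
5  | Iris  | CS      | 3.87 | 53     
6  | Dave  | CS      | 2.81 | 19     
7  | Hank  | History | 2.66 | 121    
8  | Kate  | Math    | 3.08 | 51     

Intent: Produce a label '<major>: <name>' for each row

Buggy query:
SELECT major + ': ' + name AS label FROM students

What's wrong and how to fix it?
Bug: '+' is numeric addition; on text columns SQLite converts them to 0 instead of concatenating

Fix: Replace + with || to concatenate text

Corrected query:
SELECT major || ': ' || name AS label FROM students

Result:
label        
-------------
History: Dave
Math: Iris   
CS: Liam     
CS: Carol    
CS: Iris     
CS: Dave     
History: Hank
Math: Kate   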